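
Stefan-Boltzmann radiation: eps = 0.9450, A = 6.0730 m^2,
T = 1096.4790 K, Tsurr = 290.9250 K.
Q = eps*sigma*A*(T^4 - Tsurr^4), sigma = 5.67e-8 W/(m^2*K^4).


T^4 = 1.4454e+12
Tsurr^4 = 7.1635e+09
Q = 0.9450 * 5.67e-8 * 6.0730 * 1.4383e+12 = 468017.1302 W

468017.1302 W


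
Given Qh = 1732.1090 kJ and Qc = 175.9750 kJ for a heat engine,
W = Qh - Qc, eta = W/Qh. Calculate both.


W = 1732.1090 - 175.9750 = 1556.1340 kJ
eta = 1556.1340 / 1732.1090 = 0.8984 = 89.8404%

W = 1556.1340 kJ, eta = 89.8404%


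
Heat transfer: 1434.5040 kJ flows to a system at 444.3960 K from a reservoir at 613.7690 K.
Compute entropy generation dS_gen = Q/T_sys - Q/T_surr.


dS_sys = 1434.5040/444.3960 = 3.2280 kJ/K
dS_surr = -1434.5040/613.7690 = -2.3372 kJ/K
dS_gen = 3.2280 - 2.3372 = 0.8908 kJ/K (irreversible)

dS_gen = 0.8908 kJ/K, irreversible


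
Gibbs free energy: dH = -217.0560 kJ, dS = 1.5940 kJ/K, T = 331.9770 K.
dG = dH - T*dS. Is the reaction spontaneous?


T*dS = 331.9770 * 1.5940 = 529.1713 kJ
dG = -217.0560 - 529.1713 = -746.2273 kJ (spontaneous)

dG = -746.2273 kJ, spontaneous


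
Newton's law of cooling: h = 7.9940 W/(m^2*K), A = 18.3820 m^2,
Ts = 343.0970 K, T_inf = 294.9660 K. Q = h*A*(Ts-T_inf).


dT = 48.1310 K
Q = 7.9940 * 18.3820 * 48.1310 = 7072.6439 W

7072.6439 W


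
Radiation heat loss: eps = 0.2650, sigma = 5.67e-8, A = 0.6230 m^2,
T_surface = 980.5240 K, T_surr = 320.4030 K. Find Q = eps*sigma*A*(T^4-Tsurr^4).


T^4 = 9.2434e+11
Tsurr^4 = 1.0539e+10
Q = 0.2650 * 5.67e-8 * 0.6230 * 9.1380e+11 = 8554.0136 W

8554.0136 W


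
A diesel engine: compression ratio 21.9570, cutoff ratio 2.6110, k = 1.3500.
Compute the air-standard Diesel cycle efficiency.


r^(k-1) = 2.9482
rc^k = 3.6533
eta = 0.5862 = 58.6180%

58.6180%


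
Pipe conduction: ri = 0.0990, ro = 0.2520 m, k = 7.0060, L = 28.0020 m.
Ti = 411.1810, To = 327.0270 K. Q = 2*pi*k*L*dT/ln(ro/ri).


dT = 84.1540 K
ln(ro/ri) = 0.9343
Q = 2*pi*7.0060*28.0020*84.1540 / 0.9343 = 111025.6114 W

111025.6114 W


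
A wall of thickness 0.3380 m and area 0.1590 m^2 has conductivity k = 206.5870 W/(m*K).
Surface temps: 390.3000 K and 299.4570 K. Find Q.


dT = 90.8430 K
Q = 206.5870 * 0.1590 * 90.8430 / 0.3380 = 8828.2552 W

8828.2552 W


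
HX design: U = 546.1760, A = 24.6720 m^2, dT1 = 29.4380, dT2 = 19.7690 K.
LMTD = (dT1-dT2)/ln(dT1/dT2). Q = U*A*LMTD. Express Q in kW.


LMTD = 24.2835 K
Q = 546.1760 * 24.6720 * 24.2835 = 327226.5799 W = 327.2266 kW

327.2266 kW


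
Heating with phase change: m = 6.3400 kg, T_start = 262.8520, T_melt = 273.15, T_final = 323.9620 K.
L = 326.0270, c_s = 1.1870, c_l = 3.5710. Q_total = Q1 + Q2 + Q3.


Q1 (sensible, solid) = 6.3400 * 1.1870 * 10.2980 = 77.4984 kJ
Q2 (latent) = 6.3400 * 326.0270 = 2067.0112 kJ
Q3 (sensible, liquid) = 6.3400 * 3.5710 * 50.8120 = 1150.3908 kJ
Q_total = 3294.9004 kJ

3294.9004 kJ


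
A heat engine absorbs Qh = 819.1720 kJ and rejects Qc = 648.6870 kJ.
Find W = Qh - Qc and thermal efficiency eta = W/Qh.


W = 819.1720 - 648.6870 = 170.4850 kJ
eta = 170.4850 / 819.1720 = 0.2081 = 20.8119%

W = 170.4850 kJ, eta = 20.8119%


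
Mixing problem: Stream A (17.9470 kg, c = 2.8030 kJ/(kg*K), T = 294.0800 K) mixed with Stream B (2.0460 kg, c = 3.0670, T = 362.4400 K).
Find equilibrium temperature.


num = 17068.1648
den = 56.5805
Tf = 301.6615 K

301.6615 K


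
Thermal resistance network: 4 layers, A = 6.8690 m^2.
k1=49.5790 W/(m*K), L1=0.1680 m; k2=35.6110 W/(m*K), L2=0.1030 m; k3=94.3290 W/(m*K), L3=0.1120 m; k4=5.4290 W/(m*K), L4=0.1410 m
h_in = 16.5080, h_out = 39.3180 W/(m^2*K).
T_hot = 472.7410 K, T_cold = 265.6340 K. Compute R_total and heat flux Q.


R_conv_in = 1/(16.5080*6.8690) = 0.0088
R_1 = 0.1680/(49.5790*6.8690) = 0.0005
R_2 = 0.1030/(35.6110*6.8690) = 0.0004
R_3 = 0.1120/(94.3290*6.8690) = 0.0002
R_4 = 0.1410/(5.4290*6.8690) = 0.0038
R_conv_out = 1/(39.3180*6.8690) = 0.0037
R_total = 0.0174 K/W
Q = 207.1070 / 0.0174 = 11909.7165 W

R_total = 0.0174 K/W, Q = 11909.7165 W


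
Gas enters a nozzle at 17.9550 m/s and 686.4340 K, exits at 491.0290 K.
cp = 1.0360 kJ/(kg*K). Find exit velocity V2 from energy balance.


dT = 195.4050 K
2*cp*1000*dT = 404879.1600
V1^2 = 322.3820
V2 = sqrt(405201.5420) = 636.5544 m/s

636.5544 m/s


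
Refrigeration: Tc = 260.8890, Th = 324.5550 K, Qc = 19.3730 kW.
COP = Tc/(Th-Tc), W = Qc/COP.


COP = 260.8890 / 63.6660 = 4.0978
W = 19.3730 / 4.0978 = 4.7277 kW

COP = 4.0978, W = 4.7277 kW


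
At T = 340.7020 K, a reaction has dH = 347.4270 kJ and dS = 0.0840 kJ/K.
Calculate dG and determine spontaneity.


T*dS = 340.7020 * 0.0840 = 28.6190 kJ
dG = 347.4270 - 28.6190 = 318.8080 kJ (non-spontaneous)

dG = 318.8080 kJ, non-spontaneous


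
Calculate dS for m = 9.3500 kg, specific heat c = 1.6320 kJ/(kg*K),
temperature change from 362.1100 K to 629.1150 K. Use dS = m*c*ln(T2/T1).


T2/T1 = 1.7374
ln(T2/T1) = 0.5524
dS = 9.3500 * 1.6320 * 0.5524 = 8.4287 kJ/K

8.4287 kJ/K


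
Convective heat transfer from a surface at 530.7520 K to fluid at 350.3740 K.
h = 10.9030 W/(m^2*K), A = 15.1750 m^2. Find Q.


dT = 180.3780 K
Q = 10.9030 * 15.1750 * 180.3780 = 29844.0857 W

29844.0857 W


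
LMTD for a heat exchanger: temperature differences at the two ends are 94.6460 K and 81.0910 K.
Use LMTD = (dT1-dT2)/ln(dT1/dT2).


dT1/dT2 = 1.1672
ln(dT1/dT2) = 0.1546
LMTD = 13.5550 / 0.1546 = 87.6940 K

87.6940 K


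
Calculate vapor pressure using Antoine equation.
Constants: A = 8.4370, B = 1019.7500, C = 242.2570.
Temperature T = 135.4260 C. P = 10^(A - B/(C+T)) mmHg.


C+T = 377.6830
B/(C+T) = 2.7000
log10(P) = 8.4370 - 2.7000 = 5.7370
P = 10^5.7370 = 545738.2305 mmHg

545738.2305 mmHg


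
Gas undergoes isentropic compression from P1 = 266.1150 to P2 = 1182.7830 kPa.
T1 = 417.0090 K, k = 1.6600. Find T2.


(k-1)/k = 0.3976
(P2/P1)^exp = 1.8096
T2 = 417.0090 * 1.8096 = 754.6032 K

754.6032 K


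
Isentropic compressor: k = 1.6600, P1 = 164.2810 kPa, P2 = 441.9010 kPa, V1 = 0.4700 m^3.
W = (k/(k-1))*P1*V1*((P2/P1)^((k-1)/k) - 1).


(k-1)/k = 0.3976
(P2/P1)^exp = 1.4820
W = 2.5152 * 164.2810 * 0.4700 * (1.4820 - 1) = 93.6119 kJ

93.6119 kJ


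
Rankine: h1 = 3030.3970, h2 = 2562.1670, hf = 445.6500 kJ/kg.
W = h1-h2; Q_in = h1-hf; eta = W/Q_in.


W = 468.2300 kJ/kg
Q_in = 2584.7470 kJ/kg
eta = 0.1812 = 18.1151%

eta = 18.1151%


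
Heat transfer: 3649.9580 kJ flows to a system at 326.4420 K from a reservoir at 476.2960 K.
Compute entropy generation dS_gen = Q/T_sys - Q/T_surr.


dS_sys = 3649.9580/326.4420 = 11.1810 kJ/K
dS_surr = -3649.9580/476.2960 = -7.6632 kJ/K
dS_gen = 11.1810 - 7.6632 = 3.5178 kJ/K (irreversible)

dS_gen = 3.5178 kJ/K, irreversible


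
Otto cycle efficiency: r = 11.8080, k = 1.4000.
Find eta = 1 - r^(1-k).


r^(k-1) = 2.6845
eta = 1 - 1/2.6845 = 0.6275 = 62.7497%

62.7497%


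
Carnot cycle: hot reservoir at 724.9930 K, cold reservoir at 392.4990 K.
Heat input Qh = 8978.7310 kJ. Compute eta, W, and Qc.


eta = 1 - 392.4990/724.9930 = 0.4586
W = 0.4586 * 8978.7310 = 4117.7973 kJ
Qc = 8978.7310 - 4117.7973 = 4860.9337 kJ

eta = 45.8617%, W = 4117.7973 kJ, Qc = 4860.9337 kJ


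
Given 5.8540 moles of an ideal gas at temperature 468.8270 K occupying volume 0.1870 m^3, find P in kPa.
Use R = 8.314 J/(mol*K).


P = nRT/V = 5.8540 * 8.314 * 468.8270 / 0.1870
= 22817.8832 / 0.1870 = 122020.7659 Pa = 122.0208 kPa

122.0208 kPa


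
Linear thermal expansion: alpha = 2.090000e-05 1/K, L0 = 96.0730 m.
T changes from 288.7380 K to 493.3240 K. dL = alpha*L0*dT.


dT = 204.5860 K
dL = 2.090000e-05 * 96.0730 * 204.5860 = 0.410793 m
L_final = 96.483793 m

dL = 0.410793 m


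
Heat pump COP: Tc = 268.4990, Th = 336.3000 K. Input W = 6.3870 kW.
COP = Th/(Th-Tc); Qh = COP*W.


COP = 336.3000 / 67.8010 = 4.9601
Qh = 4.9601 * 6.3870 = 31.6802 kW

COP = 4.9601, Qh = 31.6802 kW


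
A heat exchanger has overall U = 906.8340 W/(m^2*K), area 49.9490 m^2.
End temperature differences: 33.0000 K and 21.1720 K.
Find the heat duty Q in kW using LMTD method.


LMTD = 26.6500 K
Q = 906.8340 * 49.9490 * 26.6500 = 1207122.1079 W = 1207.1221 kW

1207.1221 kW


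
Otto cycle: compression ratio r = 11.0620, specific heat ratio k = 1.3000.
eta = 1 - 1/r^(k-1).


r^(k-1) = 2.0566
eta = 1 - 1/2.0566 = 0.5138 = 51.3761%

51.3761%


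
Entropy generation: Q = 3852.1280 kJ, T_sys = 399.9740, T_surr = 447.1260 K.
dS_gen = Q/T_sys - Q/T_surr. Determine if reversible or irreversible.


dS_sys = 3852.1280/399.9740 = 9.6309 kJ/K
dS_surr = -3852.1280/447.1260 = -8.6153 kJ/K
dS_gen = 9.6309 - 8.6153 = 1.0156 kJ/K (irreversible)

dS_gen = 1.0156 kJ/K, irreversible


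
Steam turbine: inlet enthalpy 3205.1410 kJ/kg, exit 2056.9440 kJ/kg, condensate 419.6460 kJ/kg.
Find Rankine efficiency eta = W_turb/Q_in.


W = 1148.1970 kJ/kg
Q_in = 2785.4950 kJ/kg
eta = 0.4122 = 41.2206%

eta = 41.2206%


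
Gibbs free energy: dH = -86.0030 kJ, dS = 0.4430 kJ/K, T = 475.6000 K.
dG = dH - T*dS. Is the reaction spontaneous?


T*dS = 475.6000 * 0.4430 = 210.6908 kJ
dG = -86.0030 - 210.6908 = -296.6938 kJ (spontaneous)

dG = -296.6938 kJ, spontaneous


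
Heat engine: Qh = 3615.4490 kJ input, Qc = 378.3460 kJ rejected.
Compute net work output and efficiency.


W = 3615.4490 - 378.3460 = 3237.1030 kJ
eta = 3237.1030 / 3615.4490 = 0.8954 = 89.5353%

W = 3237.1030 kJ, eta = 89.5353%


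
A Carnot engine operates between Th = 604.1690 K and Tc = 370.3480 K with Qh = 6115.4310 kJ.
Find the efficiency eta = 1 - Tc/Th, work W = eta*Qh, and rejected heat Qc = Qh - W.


eta = 1 - 370.3480/604.1690 = 0.3870
W = 0.3870 * 6115.4310 = 2366.7487 kJ
Qc = 6115.4310 - 2366.7487 = 3748.6823 kJ

eta = 38.7013%, W = 2366.7487 kJ, Qc = 3748.6823 kJ


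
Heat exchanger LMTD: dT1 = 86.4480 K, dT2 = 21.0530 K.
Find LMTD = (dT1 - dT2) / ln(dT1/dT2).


dT1/dT2 = 4.1062
ln(dT1/dT2) = 1.4125
LMTD = 65.3950 / 1.4125 = 46.2973 K

46.2973 K


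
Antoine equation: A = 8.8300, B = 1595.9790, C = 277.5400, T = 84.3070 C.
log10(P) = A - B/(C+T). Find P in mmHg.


C+T = 361.8470
B/(C+T) = 4.4106
log10(P) = 8.8300 - 4.4106 = 4.4194
P = 10^4.4194 = 26263.5884 mmHg

26263.5884 mmHg


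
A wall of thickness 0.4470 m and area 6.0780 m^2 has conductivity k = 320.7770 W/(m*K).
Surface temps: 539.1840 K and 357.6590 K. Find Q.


dT = 181.5250 K
Q = 320.7770 * 6.0780 * 181.5250 / 0.4470 = 791758.6914 W

791758.6914 W


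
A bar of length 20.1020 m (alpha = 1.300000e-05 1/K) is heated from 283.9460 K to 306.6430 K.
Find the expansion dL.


dT = 22.6970 K
dL = 1.300000e-05 * 20.1020 * 22.6970 = 0.005931 m
L_final = 20.107931 m

dL = 0.005931 m


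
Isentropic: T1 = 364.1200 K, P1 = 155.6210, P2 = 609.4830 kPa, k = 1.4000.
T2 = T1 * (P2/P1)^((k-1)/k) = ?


(k-1)/k = 0.2857
(P2/P1)^exp = 1.4771
T2 = 364.1200 * 1.4771 = 537.8271 K

537.8271 K


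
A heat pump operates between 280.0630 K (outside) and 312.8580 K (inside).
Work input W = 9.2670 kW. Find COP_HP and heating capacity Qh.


COP = 312.8580 / 32.7950 = 9.5398
Qh = 9.5398 * 9.2670 = 88.4054 kW

COP = 9.5398, Qh = 88.4054 kW


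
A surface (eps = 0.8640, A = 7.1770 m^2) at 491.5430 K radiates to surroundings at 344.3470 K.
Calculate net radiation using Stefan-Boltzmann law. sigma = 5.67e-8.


T^4 = 5.8378e+10
Tsurr^4 = 1.4060e+10
Q = 0.8640 * 5.67e-8 * 7.1770 * 4.4318e+10 = 15581.7340 W

15581.7340 W


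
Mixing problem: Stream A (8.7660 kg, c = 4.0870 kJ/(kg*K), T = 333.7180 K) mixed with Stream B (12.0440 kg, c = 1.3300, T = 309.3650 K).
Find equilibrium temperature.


num = 16911.5648
den = 51.8452
Tf = 326.1937 K

326.1937 K


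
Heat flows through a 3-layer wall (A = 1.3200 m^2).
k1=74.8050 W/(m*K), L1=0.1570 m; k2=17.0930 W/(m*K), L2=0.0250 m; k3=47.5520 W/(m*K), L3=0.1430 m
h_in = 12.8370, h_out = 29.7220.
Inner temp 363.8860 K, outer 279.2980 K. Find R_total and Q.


R_conv_in = 1/(12.8370*1.3200) = 0.0590
R_1 = 0.1570/(74.8050*1.3200) = 0.0016
R_2 = 0.0250/(17.0930*1.3200) = 0.0011
R_3 = 0.1430/(47.5520*1.3200) = 0.0023
R_conv_out = 1/(29.7220*1.3200) = 0.0255
R_total = 0.0895 K/W
Q = 84.5880 / 0.0895 = 945.3290 W

R_total = 0.0895 K/W, Q = 945.3290 W


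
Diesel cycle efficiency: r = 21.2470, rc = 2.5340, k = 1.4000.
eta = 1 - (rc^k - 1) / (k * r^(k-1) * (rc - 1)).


r^(k-1) = 3.3956
rc^k = 3.6756
eta = 0.6331 = 63.3098%

63.3098%


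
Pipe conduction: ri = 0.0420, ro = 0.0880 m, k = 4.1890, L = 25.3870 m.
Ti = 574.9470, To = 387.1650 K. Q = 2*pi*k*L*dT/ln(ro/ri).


dT = 187.7820 K
ln(ro/ri) = 0.7397
Q = 2*pi*4.1890*25.3870*187.7820 / 0.7397 = 169636.4649 W

169636.4649 W


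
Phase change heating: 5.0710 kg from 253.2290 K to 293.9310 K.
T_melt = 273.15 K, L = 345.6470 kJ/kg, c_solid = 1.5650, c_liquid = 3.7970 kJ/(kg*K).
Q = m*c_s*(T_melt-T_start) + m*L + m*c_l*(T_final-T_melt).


Q1 (sensible, solid) = 5.0710 * 1.5650 * 19.9210 = 158.0953 kJ
Q2 (latent) = 5.0710 * 345.6470 = 1752.7759 kJ
Q3 (sensible, liquid) = 5.0710 * 3.7970 * 20.7810 = 400.1296 kJ
Q_total = 2311.0009 kJ

2311.0009 kJ


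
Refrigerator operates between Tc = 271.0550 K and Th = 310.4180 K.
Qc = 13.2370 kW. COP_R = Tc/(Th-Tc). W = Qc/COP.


COP = 271.0550 / 39.3630 = 6.8860
W = 13.2370 / 6.8860 = 1.9223 kW

COP = 6.8860, W = 1.9223 kW


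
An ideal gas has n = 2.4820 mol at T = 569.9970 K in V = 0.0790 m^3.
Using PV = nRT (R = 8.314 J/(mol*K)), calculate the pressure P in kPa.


P = nRT/V = 2.4820 * 8.314 * 569.9970 / 0.0790
= 11762.0865 / 0.0790 = 148887.1703 Pa = 148.8872 kPa

148.8872 kPa


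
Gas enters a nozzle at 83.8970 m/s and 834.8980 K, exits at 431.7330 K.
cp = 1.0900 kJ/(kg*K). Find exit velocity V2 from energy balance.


dT = 403.1650 K
2*cp*1000*dT = 878899.7000
V1^2 = 7038.7066
V2 = sqrt(885938.4066) = 941.2430 m/s

941.2430 m/s


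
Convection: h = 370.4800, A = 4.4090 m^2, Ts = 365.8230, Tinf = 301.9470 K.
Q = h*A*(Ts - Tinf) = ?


dT = 63.8760 K
Q = 370.4800 * 4.4090 * 63.8760 = 104338.0171 W

104338.0171 W


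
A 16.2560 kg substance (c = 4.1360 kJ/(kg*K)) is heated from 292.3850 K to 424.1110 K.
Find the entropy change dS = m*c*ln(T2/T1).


T2/T1 = 1.4505
ln(T2/T1) = 0.3719
dS = 16.2560 * 4.1360 * 0.3719 = 25.0062 kJ/K

25.0062 kJ/K


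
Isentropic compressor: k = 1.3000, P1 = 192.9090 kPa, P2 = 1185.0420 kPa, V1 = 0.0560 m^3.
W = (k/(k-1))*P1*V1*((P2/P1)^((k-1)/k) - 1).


(k-1)/k = 0.2308
(P2/P1)^exp = 1.5203
W = 4.3333 * 192.9090 * 0.0560 * (1.5203 - 1) = 24.3574 kJ

24.3574 kJ


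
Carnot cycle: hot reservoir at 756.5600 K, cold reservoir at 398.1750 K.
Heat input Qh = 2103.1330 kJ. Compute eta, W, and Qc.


eta = 1 - 398.1750/756.5600 = 0.4737
W = 0.4737 * 2103.1330 = 996.2611 kJ
Qc = 2103.1330 - 996.2611 = 1106.8719 kJ

eta = 47.3703%, W = 996.2611 kJ, Qc = 1106.8719 kJ


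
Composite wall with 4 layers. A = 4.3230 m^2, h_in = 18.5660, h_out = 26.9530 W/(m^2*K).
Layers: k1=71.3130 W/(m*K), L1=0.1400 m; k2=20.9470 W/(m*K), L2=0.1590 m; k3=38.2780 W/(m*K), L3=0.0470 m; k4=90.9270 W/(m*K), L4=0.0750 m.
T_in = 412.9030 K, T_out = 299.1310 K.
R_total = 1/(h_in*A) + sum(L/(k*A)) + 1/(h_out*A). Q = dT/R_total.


R_conv_in = 1/(18.5660*4.3230) = 0.0125
R_1 = 0.1400/(71.3130*4.3230) = 0.0005
R_2 = 0.1590/(20.9470*4.3230) = 0.0018
R_3 = 0.0470/(38.2780*4.3230) = 0.0003
R_4 = 0.0750/(90.9270*4.3230) = 0.0002
R_conv_out = 1/(26.9530*4.3230) = 0.0086
R_total = 0.0237 K/W
Q = 113.7720 / 0.0237 = 4795.1298 W

R_total = 0.0237 K/W, Q = 4795.1298 W


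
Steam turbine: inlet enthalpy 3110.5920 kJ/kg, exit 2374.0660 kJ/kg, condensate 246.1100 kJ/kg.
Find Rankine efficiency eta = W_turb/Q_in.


W = 736.5260 kJ/kg
Q_in = 2864.4820 kJ/kg
eta = 0.2571 = 25.7124%

eta = 25.7124%


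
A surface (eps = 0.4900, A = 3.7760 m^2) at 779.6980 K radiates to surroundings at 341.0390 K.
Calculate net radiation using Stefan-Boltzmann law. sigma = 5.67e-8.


T^4 = 3.6958e+11
Tsurr^4 = 1.3527e+10
Q = 0.4900 * 5.67e-8 * 3.7760 * 3.5605e+11 = 37352.7284 W

37352.7284 W


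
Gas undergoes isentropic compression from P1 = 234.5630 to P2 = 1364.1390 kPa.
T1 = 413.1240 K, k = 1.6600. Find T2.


(k-1)/k = 0.3976
(P2/P1)^exp = 2.0137
T2 = 413.1240 * 2.0137 = 831.9125 K

831.9125 K


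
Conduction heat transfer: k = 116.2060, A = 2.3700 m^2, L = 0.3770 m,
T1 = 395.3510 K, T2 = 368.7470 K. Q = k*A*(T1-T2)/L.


dT = 26.6040 K
Q = 116.2060 * 2.3700 * 26.6040 / 0.3770 = 19434.9079 W

19434.9079 W


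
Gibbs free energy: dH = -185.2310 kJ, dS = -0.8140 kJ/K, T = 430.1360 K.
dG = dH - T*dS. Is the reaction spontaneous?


T*dS = 430.1360 * -0.8140 = -350.1307 kJ
dG = -185.2310 + 350.1307 = 164.8997 kJ (non-spontaneous)

dG = 164.8997 kJ, non-spontaneous


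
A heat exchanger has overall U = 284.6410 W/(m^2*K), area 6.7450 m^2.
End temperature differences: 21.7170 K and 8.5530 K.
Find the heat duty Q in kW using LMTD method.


LMTD = 14.1273 K
Q = 284.6410 * 6.7450 * 14.1273 = 27123.0419 W = 27.1230 kW

27.1230 kW


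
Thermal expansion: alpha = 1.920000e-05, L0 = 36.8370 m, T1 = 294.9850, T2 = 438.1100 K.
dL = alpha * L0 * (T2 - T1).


dT = 143.1250 K
dL = 1.920000e-05 * 36.8370 * 143.1250 = 0.101228 m
L_final = 36.938228 m

dL = 0.101228 m


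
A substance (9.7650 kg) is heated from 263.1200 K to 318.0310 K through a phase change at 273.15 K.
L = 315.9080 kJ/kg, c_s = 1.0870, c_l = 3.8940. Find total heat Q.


Q1 (sensible, solid) = 9.7650 * 1.0870 * 10.0300 = 106.4640 kJ
Q2 (latent) = 9.7650 * 315.9080 = 3084.8416 kJ
Q3 (sensible, liquid) = 9.7650 * 3.8940 * 44.8810 = 1706.5960 kJ
Q_total = 4897.9016 kJ

4897.9016 kJ


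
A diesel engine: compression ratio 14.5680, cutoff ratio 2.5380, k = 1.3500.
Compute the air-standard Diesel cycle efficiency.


r^(k-1) = 2.5538
rc^k = 3.5161
eta = 0.5255 = 52.5484%

52.5484%


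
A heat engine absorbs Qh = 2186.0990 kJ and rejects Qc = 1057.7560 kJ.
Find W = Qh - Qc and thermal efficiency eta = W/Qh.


W = 2186.0990 - 1057.7560 = 1128.3430 kJ
eta = 1128.3430 / 2186.0990 = 0.5161 = 51.6145%

W = 1128.3430 kJ, eta = 51.6145%


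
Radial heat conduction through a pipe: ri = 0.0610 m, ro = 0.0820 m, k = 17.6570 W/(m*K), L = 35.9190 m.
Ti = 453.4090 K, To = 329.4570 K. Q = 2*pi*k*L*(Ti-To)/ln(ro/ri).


dT = 123.9520 K
ln(ro/ri) = 0.2958
Q = 2*pi*17.6570*35.9190*123.9520 / 0.2958 = 1669589.7317 W

1669589.7317 W


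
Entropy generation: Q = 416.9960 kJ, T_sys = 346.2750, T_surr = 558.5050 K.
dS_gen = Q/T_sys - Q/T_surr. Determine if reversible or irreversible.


dS_sys = 416.9960/346.2750 = 1.2042 kJ/K
dS_surr = -416.9960/558.5050 = -0.7466 kJ/K
dS_gen = 1.2042 - 0.7466 = 0.4576 kJ/K (irreversible)

dS_gen = 0.4576 kJ/K, irreversible


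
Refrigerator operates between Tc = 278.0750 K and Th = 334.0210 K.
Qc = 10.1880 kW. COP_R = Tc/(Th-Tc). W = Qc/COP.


COP = 278.0750 / 55.9460 = 4.9704
W = 10.1880 / 4.9704 = 2.0497 kW

COP = 4.9704, W = 2.0497 kW


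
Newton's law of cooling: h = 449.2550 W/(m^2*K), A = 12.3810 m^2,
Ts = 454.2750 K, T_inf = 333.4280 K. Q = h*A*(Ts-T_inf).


dT = 120.8470 K
Q = 449.2550 * 12.3810 * 120.8470 = 672178.3442 W

672178.3442 W


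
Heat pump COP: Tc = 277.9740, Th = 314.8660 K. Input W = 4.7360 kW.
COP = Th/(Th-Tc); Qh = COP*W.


COP = 314.8660 / 36.8920 = 8.5348
Qh = 8.5348 * 4.7360 = 40.4208 kW

COP = 8.5348, Qh = 40.4208 kW


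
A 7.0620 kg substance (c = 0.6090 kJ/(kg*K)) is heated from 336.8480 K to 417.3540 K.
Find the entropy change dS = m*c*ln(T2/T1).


T2/T1 = 1.2390
ln(T2/T1) = 0.2143
dS = 7.0620 * 0.6090 * 0.2143 = 0.9217 kJ/K

0.9217 kJ/K


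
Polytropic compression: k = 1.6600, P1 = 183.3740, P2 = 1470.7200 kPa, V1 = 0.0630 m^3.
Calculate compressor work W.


(k-1)/k = 0.3976
(P2/P1)^exp = 2.2882
W = 2.5152 * 183.3740 * 0.0630 * (2.2882 - 1) = 37.4311 kJ

37.4311 kJ


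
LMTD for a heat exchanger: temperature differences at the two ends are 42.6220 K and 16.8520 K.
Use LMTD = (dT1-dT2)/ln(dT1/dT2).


dT1/dT2 = 2.5292
ln(dT1/dT2) = 0.9279
LMTD = 25.7700 / 0.9279 = 27.7724 K

27.7724 K


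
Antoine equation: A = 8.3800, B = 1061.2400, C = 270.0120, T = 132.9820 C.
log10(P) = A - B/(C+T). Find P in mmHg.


C+T = 402.9940
B/(C+T) = 2.6334
log10(P) = 8.3800 - 2.6334 = 5.7466
P = 10^5.7466 = 557970.0875 mmHg

557970.0875 mmHg


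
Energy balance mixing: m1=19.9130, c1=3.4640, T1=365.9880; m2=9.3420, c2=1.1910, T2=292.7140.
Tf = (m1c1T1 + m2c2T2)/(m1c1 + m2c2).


num = 28502.1818
den = 80.1050
Tf = 355.8105 K

355.8105 K


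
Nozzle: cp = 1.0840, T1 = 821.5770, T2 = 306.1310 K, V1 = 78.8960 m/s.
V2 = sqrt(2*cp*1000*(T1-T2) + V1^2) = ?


dT = 515.4460 K
2*cp*1000*dT = 1117486.9280
V1^2 = 6224.5788
V2 = sqrt(1123711.5068) = 1060.0526 m/s

1060.0526 m/s


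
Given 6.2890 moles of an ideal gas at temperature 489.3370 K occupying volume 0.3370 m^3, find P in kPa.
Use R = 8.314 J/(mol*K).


P = nRT/V = 6.2890 * 8.314 * 489.3370 / 0.3370
= 25585.8394 / 0.3370 = 75922.3722 Pa = 75.9224 kPa

75.9224 kPa


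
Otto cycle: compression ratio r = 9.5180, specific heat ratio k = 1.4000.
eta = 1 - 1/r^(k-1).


r^(k-1) = 2.4627
eta = 1 - 1/2.4627 = 0.5939 = 59.3948%

59.3948%


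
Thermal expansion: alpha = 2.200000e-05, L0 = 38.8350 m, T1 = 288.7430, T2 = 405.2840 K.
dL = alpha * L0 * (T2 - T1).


dT = 116.5410 K
dL = 2.200000e-05 * 38.8350 * 116.5410 = 0.099569 m
L_final = 38.934569 m

dL = 0.099569 m


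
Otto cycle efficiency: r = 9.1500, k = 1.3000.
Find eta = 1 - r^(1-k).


r^(k-1) = 1.9428
eta = 1 - 1/1.9428 = 0.4853 = 48.5277%

48.5277%


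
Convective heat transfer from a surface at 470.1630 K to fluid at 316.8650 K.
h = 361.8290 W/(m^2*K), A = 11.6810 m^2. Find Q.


dT = 153.2980 K
Q = 361.8290 * 11.6810 * 153.2980 = 647917.7603 W

647917.7603 W


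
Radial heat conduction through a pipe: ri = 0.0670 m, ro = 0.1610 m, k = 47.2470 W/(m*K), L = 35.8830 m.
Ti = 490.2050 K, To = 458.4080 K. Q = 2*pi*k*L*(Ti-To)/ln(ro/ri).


dT = 31.7970 K
ln(ro/ri) = 0.8767
Q = 2*pi*47.2470*35.8830*31.7970 / 0.8767 = 386342.2218 W

386342.2218 W


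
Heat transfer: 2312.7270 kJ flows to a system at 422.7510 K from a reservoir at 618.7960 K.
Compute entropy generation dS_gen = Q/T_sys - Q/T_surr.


dS_sys = 2312.7270/422.7510 = 5.4707 kJ/K
dS_surr = -2312.7270/618.7960 = -3.7375 kJ/K
dS_gen = 5.4707 - 3.7375 = 1.7332 kJ/K (irreversible)

dS_gen = 1.7332 kJ/K, irreversible


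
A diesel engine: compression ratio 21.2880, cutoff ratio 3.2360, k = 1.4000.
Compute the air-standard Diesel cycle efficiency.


r^(k-1) = 3.3982
rc^k = 5.1762
eta = 0.6074 = 60.7420%

60.7420%


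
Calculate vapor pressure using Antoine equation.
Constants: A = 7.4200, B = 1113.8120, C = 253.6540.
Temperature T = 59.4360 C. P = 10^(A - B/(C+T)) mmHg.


C+T = 313.0900
B/(C+T) = 3.5575
log10(P) = 7.4200 - 3.5575 = 3.8625
P = 10^3.8625 = 7286.4858 mmHg

7286.4858 mmHg


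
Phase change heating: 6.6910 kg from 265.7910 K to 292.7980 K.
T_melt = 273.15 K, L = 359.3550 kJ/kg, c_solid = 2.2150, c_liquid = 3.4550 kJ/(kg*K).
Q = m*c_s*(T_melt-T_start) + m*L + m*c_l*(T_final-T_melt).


Q1 (sensible, solid) = 6.6910 * 2.2150 * 7.3590 = 109.0645 kJ
Q2 (latent) = 6.6910 * 359.3550 = 2404.4443 kJ
Q3 (sensible, liquid) = 6.6910 * 3.4550 * 19.6480 = 454.2108 kJ
Q_total = 2967.7196 kJ

2967.7196 kJ


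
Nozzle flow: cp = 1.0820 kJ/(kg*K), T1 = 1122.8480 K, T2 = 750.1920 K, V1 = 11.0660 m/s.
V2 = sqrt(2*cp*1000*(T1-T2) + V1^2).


dT = 372.6560 K
2*cp*1000*dT = 806427.5840
V1^2 = 122.4564
V2 = sqrt(806550.0404) = 898.0813 m/s

898.0813 m/s


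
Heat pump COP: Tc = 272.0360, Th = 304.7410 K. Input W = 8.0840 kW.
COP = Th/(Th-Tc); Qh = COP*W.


COP = 304.7410 / 32.7050 = 9.3179
Qh = 9.3179 * 8.0840 = 75.3257 kW

COP = 9.3179, Qh = 75.3257 kW


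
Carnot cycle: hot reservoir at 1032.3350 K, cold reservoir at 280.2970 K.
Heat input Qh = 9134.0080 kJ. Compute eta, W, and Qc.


eta = 1 - 280.2970/1032.3350 = 0.7285
W = 0.7285 * 9134.0080 = 6653.9651 kJ
Qc = 9134.0080 - 6653.9651 = 2480.0429 kJ

eta = 72.8483%, W = 6653.9651 kJ, Qc = 2480.0429 kJ


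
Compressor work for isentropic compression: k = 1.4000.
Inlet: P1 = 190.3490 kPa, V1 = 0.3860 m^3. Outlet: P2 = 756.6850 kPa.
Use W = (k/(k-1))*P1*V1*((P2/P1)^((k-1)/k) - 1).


(k-1)/k = 0.2857
(P2/P1)^exp = 1.4834
W = 3.5000 * 190.3490 * 0.3860 * (1.4834 - 1) = 124.3020 kJ

124.3020 kJ


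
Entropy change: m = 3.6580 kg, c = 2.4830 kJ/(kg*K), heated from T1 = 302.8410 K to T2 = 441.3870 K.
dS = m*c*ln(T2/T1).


T2/T1 = 1.4575
ln(T2/T1) = 0.3767
dS = 3.6580 * 2.4830 * 0.3767 = 3.4216 kJ/K

3.4216 kJ/K


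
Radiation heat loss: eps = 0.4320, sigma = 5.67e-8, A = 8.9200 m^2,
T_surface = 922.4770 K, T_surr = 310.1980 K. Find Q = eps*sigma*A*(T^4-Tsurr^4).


T^4 = 7.2414e+11
Tsurr^4 = 9.2588e+09
Q = 0.4320 * 5.67e-8 * 8.9200 * 7.1488e+11 = 156194.2940 W

156194.2940 W


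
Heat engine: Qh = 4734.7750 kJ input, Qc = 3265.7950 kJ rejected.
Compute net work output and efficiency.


W = 4734.7750 - 3265.7950 = 1468.9800 kJ
eta = 1468.9800 / 4734.7750 = 0.3103 = 31.0253%

W = 1468.9800 kJ, eta = 31.0253%


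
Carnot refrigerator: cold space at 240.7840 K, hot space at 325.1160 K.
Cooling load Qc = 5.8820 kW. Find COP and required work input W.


COP = 240.7840 / 84.3320 = 2.8552
W = 5.8820 / 2.8552 = 2.0601 kW

COP = 2.8552, W = 2.0601 kW


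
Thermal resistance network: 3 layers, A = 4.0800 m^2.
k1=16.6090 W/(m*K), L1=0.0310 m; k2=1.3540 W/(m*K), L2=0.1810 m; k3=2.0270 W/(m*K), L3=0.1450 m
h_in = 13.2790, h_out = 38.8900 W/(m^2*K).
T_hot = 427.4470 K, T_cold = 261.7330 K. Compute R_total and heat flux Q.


R_conv_in = 1/(13.2790*4.0800) = 0.0185
R_1 = 0.0310/(16.6090*4.0800) = 0.0005
R_2 = 0.1810/(1.3540*4.0800) = 0.0328
R_3 = 0.1450/(2.0270*4.0800) = 0.0175
R_conv_out = 1/(38.8900*4.0800) = 0.0063
R_total = 0.0755 K/W
Q = 165.7140 / 0.0755 = 2194.4659 W

R_total = 0.0755 K/W, Q = 2194.4659 W


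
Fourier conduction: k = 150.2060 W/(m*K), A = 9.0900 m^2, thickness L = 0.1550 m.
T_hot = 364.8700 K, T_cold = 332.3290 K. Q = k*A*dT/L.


dT = 32.5410 K
Q = 150.2060 * 9.0900 * 32.5410 / 0.1550 = 286648.9537 W

286648.9537 W


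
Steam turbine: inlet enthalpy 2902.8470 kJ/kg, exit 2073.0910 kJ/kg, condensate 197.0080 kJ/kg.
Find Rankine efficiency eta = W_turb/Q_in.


W = 829.7560 kJ/kg
Q_in = 2705.8390 kJ/kg
eta = 0.3067 = 30.6654%

eta = 30.6654%


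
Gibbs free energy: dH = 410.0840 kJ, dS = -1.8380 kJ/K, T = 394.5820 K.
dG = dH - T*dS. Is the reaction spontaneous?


T*dS = 394.5820 * -1.8380 = -725.2417 kJ
dG = 410.0840 + 725.2417 = 1135.3257 kJ (non-spontaneous)

dG = 1135.3257 kJ, non-spontaneous


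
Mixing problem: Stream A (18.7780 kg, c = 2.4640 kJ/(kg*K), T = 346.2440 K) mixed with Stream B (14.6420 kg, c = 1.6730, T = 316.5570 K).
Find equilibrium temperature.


num = 23774.7620
den = 70.7651
Tf = 335.9675 K

335.9675 K


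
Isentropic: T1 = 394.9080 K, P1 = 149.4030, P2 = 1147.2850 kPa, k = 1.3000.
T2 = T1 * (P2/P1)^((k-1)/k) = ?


(k-1)/k = 0.2308
(P2/P1)^exp = 1.6007
T2 = 394.9080 * 1.6007 = 632.1188 K

632.1188 K


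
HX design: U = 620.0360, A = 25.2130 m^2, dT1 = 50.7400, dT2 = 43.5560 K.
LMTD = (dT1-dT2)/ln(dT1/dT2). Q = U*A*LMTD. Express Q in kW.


LMTD = 47.0566 K
Q = 620.0360 * 25.2130 * 47.0566 = 735634.9127 W = 735.6349 kW

735.6349 kW


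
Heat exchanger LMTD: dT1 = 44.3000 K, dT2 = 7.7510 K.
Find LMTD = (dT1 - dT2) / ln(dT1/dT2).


dT1/dT2 = 5.7154
ln(dT1/dT2) = 1.7432
LMTD = 36.5490 / 1.7432 = 20.9671 K

20.9671 K


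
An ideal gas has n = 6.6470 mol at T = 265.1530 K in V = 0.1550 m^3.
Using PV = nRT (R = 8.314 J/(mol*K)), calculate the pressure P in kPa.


P = nRT/V = 6.6470 * 8.314 * 265.1530 / 0.1550
= 14653.1921 / 0.1550 = 94536.7234 Pa = 94.5367 kPa

94.5367 kPa


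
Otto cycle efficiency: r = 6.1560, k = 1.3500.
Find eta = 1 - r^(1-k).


r^(k-1) = 1.8891
eta = 1 - 1/1.8891 = 0.4706 = 47.0647%

47.0647%


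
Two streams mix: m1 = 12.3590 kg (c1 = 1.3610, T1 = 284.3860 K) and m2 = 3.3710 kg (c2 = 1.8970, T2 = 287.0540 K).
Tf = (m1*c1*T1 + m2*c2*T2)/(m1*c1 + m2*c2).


num = 6619.1921
den = 23.2154
Tf = 285.1209 K

285.1209 K


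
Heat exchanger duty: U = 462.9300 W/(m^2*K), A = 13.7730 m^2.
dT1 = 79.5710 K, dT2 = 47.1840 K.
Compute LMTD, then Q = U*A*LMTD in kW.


LMTD = 61.9734 K
Q = 462.9300 * 13.7730 * 61.9734 = 395138.6092 W = 395.1386 kW

395.1386 kW


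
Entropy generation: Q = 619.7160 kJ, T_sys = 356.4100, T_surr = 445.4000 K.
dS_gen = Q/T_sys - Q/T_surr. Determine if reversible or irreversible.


dS_sys = 619.7160/356.4100 = 1.7388 kJ/K
dS_surr = -619.7160/445.4000 = -1.3914 kJ/K
dS_gen = 1.7388 - 1.3914 = 0.3474 kJ/K (irreversible)

dS_gen = 0.3474 kJ/K, irreversible


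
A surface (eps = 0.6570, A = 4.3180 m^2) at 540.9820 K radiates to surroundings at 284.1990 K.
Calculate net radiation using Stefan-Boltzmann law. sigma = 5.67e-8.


T^4 = 8.5651e+10
Tsurr^4 = 6.5236e+09
Q = 0.6570 * 5.67e-8 * 4.3180 * 7.9127e+10 = 12727.8911 W

12727.8911 W


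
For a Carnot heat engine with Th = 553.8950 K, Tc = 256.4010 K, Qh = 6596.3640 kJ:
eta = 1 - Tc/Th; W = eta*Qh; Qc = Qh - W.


eta = 1 - 256.4010/553.8950 = 0.5371
W = 0.5371 * 6596.3640 = 3542.8713 kJ
Qc = 6596.3640 - 3542.8713 = 3053.4927 kJ

eta = 53.7095%, W = 3542.8713 kJ, Qc = 3053.4927 kJ


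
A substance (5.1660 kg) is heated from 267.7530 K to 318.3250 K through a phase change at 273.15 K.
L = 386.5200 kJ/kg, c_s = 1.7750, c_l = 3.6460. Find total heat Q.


Q1 (sensible, solid) = 5.1660 * 1.7750 * 5.3970 = 49.4886 kJ
Q2 (latent) = 5.1660 * 386.5200 = 1996.7623 kJ
Q3 (sensible, liquid) = 5.1660 * 3.6460 * 45.1750 = 850.8818 kJ
Q_total = 2897.1327 kJ

2897.1327 kJ


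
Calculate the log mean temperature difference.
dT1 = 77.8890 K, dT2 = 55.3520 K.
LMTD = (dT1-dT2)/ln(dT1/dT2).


dT1/dT2 = 1.4072
ln(dT1/dT2) = 0.3416
LMTD = 22.5370 / 0.3416 = 65.9802 K

65.9802 K


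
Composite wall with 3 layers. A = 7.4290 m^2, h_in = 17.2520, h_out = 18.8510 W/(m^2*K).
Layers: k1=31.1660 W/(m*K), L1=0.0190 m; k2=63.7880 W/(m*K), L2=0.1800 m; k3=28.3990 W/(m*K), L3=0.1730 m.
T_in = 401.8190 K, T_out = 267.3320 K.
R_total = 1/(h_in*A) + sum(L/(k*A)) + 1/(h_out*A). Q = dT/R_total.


R_conv_in = 1/(17.2520*7.4290) = 0.0078
R_1 = 0.0190/(31.1660*7.4290) = 8.2062e-05
R_2 = 0.1800/(63.7880*7.4290) = 0.0004
R_3 = 0.1730/(28.3990*7.4290) = 0.0008
R_conv_out = 1/(18.8510*7.4290) = 0.0071
R_total = 0.0162 K/W
Q = 134.4870 / 0.0162 = 8288.9025 W

R_total = 0.0162 K/W, Q = 8288.9025 W


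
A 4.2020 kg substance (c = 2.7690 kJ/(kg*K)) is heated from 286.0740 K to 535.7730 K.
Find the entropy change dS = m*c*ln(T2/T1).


T2/T1 = 1.8728
ln(T2/T1) = 0.6275
dS = 4.2020 * 2.7690 * 0.6275 = 7.3007 kJ/K

7.3007 kJ/K


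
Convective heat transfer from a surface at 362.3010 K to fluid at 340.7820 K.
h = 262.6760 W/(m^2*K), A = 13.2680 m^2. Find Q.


dT = 21.5190 K
Q = 262.6760 * 13.2680 * 21.5190 = 74997.6996 W

74997.6996 W


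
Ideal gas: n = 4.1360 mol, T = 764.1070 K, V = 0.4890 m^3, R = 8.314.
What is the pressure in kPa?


P = nRT/V = 4.1360 * 8.314 * 764.1070 / 0.4890
= 26275.1212 / 0.4890 = 53732.3543 Pa = 53.7324 kPa

53.7324 kPa


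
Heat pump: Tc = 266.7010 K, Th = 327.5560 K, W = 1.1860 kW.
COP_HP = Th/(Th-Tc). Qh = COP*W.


COP = 327.5560 / 60.8550 = 5.3826
Qh = 5.3826 * 1.1860 = 6.3837 kW

COP = 5.3826, Qh = 6.3837 kW


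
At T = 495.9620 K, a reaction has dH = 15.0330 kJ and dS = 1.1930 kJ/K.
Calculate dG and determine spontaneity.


T*dS = 495.9620 * 1.1930 = 591.6827 kJ
dG = 15.0330 - 591.6827 = -576.6497 kJ (spontaneous)

dG = -576.6497 kJ, spontaneous


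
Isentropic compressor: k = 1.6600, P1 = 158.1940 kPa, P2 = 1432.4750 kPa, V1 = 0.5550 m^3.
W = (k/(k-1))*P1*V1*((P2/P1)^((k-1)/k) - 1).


(k-1)/k = 0.3976
(P2/P1)^exp = 2.4013
W = 2.5152 * 158.1940 * 0.5550 * (2.4013 - 1) = 309.4494 kJ

309.4494 kJ


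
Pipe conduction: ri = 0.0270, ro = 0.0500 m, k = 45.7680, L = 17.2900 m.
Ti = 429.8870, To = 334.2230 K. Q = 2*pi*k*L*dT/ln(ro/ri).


dT = 95.6640 K
ln(ro/ri) = 0.6162
Q = 2*pi*45.7680*17.2900*95.6640 / 0.6162 = 771921.9801 W

771921.9801 W


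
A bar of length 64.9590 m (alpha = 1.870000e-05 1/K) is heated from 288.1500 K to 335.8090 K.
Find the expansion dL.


dT = 47.6590 K
dL = 1.870000e-05 * 64.9590 * 47.6590 = 0.057893 m
L_final = 65.016893 m

dL = 0.057893 m


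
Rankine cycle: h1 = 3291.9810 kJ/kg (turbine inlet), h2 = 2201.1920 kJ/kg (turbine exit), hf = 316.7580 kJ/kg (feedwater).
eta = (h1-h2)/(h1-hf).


W = 1090.7890 kJ/kg
Q_in = 2975.2230 kJ/kg
eta = 0.3666 = 36.6624%

eta = 36.6624%


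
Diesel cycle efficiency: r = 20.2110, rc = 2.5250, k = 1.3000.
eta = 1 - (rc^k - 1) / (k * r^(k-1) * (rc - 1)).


r^(k-1) = 2.4642
rc^k = 3.3338
eta = 0.5223 = 52.2279%

52.2279%


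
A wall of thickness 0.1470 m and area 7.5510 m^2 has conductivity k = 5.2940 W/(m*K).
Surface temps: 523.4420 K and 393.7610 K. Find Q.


dT = 129.6810 K
Q = 5.2940 * 7.5510 * 129.6810 / 0.1470 = 35265.2871 W

35265.2871 W


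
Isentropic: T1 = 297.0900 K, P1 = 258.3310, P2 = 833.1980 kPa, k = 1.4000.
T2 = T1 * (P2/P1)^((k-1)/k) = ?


(k-1)/k = 0.2857
(P2/P1)^exp = 1.3974
T2 = 297.0900 * 1.3974 = 415.1397 K

415.1397 K


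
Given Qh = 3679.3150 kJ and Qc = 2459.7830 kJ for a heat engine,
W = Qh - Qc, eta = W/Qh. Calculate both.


W = 3679.3150 - 2459.7830 = 1219.5320 kJ
eta = 1219.5320 / 3679.3150 = 0.3315 = 33.1456%

W = 1219.5320 kJ, eta = 33.1456%


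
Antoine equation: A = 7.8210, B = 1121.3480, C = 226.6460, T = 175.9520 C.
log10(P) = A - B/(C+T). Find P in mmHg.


C+T = 402.5980
B/(C+T) = 2.7853
log10(P) = 7.8210 - 2.7853 = 5.0357
P = 10^5.0357 = 108572.6383 mmHg

108572.6383 mmHg


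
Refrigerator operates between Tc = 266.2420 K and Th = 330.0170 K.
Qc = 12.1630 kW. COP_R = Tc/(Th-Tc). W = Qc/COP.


COP = 266.2420 / 63.7750 = 4.1747
W = 12.1630 / 4.1747 = 2.9135 kW

COP = 4.1747, W = 2.9135 kW


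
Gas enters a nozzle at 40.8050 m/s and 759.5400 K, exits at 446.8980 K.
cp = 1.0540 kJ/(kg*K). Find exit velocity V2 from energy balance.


dT = 312.6420 K
2*cp*1000*dT = 659049.3360
V1^2 = 1665.0480
V2 = sqrt(660714.3840) = 812.8434 m/s

812.8434 m/s


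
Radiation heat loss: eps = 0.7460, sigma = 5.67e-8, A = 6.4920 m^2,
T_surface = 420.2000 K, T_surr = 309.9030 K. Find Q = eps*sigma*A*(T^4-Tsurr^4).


T^4 = 3.1176e+10
Tsurr^4 = 9.2237e+09
Q = 0.7460 * 5.67e-8 * 6.4920 * 2.1953e+10 = 6028.1865 W

6028.1865 W


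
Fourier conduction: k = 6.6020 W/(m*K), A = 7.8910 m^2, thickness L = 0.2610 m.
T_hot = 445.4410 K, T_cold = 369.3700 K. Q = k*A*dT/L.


dT = 76.0710 K
Q = 6.6020 * 7.8910 * 76.0710 / 0.2610 = 15183.9995 W

15183.9995 W


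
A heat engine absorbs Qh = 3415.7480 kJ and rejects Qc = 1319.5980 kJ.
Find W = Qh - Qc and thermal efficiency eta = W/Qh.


W = 3415.7480 - 1319.5980 = 2096.1500 kJ
eta = 2096.1500 / 3415.7480 = 0.6137 = 61.3672%

W = 2096.1500 kJ, eta = 61.3672%


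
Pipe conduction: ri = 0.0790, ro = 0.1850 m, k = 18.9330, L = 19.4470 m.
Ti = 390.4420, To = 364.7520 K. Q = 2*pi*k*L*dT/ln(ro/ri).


dT = 25.6900 K
ln(ro/ri) = 0.8509
Q = 2*pi*18.9330*19.4470*25.6900 / 0.8509 = 69844.6956 W

69844.6956 W


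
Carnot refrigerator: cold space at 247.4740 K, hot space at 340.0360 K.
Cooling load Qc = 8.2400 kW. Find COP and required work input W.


COP = 247.4740 / 92.5620 = 2.6736
W = 8.2400 / 2.6736 = 3.0820 kW

COP = 2.6736, W = 3.0820 kW


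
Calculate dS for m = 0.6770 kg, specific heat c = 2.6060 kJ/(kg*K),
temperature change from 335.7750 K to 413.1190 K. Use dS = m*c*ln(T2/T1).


T2/T1 = 1.2303
ln(T2/T1) = 0.2073
dS = 0.6770 * 2.6060 * 0.2073 = 0.3657 kJ/K

0.3657 kJ/K


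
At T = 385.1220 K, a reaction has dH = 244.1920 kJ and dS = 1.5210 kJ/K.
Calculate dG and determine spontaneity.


T*dS = 385.1220 * 1.5210 = 585.7706 kJ
dG = 244.1920 - 585.7706 = -341.5786 kJ (spontaneous)

dG = -341.5786 kJ, spontaneous


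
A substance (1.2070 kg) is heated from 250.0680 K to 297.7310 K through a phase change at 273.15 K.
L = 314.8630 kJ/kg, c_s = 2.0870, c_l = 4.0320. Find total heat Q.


Q1 (sensible, solid) = 1.2070 * 2.0870 * 23.0820 = 58.1438 kJ
Q2 (latent) = 1.2070 * 314.8630 = 380.0396 kJ
Q3 (sensible, liquid) = 1.2070 * 4.0320 * 24.5810 = 119.6265 kJ
Q_total = 557.8099 kJ

557.8099 kJ


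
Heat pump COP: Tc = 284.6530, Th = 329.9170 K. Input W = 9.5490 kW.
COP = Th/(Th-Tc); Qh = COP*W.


COP = 329.9170 / 45.2640 = 7.2887
Qh = 7.2887 * 9.5490 = 69.6001 kW

COP = 7.2887, Qh = 69.6001 kW


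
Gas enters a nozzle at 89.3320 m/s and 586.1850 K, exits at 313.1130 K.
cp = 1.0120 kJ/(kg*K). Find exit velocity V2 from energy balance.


dT = 273.0720 K
2*cp*1000*dT = 552697.7280
V1^2 = 7980.2062
V2 = sqrt(560677.9342) = 748.7843 m/s

748.7843 m/s


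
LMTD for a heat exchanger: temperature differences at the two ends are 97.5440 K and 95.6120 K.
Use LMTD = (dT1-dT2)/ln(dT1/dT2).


dT1/dT2 = 1.0202
ln(dT1/dT2) = 0.0200
LMTD = 1.9320 / 0.0200 = 96.5748 K

96.5748 K


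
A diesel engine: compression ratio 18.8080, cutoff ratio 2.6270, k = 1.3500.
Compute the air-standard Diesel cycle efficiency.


r^(k-1) = 2.7927
rc^k = 3.6836
eta = 0.5625 = 56.2503%

56.2503%


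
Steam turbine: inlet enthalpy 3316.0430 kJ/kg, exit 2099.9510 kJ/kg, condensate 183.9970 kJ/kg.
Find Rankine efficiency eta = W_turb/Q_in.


W = 1216.0920 kJ/kg
Q_in = 3132.0460 kJ/kg
eta = 0.3883 = 38.8274%

eta = 38.8274%


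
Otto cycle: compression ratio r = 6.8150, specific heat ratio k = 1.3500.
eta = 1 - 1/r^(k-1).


r^(k-1) = 1.9576
eta = 1 - 1/1.9576 = 0.4892 = 48.9158%

48.9158%


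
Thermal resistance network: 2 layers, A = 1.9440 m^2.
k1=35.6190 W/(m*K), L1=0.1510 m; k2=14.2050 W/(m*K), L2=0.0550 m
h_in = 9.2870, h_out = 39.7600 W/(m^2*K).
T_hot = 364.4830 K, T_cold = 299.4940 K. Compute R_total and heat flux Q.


R_conv_in = 1/(9.2870*1.9440) = 0.0554
R_1 = 0.1510/(35.6190*1.9440) = 0.0022
R_2 = 0.0550/(14.2050*1.9440) = 0.0020
R_conv_out = 1/(39.7600*1.9440) = 0.0129
R_total = 0.0725 K/W
Q = 64.9890 / 0.0725 = 896.4032 W

R_total = 0.0725 K/W, Q = 896.4032 W


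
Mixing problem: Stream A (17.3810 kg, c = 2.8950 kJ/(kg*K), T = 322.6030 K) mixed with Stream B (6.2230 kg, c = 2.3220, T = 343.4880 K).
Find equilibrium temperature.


num = 21196.0711
den = 64.7678
Tf = 327.2625 K

327.2625 K


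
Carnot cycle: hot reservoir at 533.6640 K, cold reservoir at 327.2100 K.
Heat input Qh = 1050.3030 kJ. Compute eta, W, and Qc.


eta = 1 - 327.2100/533.6640 = 0.3869
W = 0.3869 * 1050.3030 = 406.3217 kJ
Qc = 1050.3030 - 406.3217 = 643.9813 kJ

eta = 38.6861%, W = 406.3217 kJ, Qc = 643.9813 kJ


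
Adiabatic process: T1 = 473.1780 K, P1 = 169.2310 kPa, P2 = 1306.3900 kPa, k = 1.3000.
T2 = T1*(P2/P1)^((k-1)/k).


(k-1)/k = 0.2308
(P2/P1)^exp = 1.6026
T2 = 473.1780 * 1.6026 = 758.3220 K

758.3220 K


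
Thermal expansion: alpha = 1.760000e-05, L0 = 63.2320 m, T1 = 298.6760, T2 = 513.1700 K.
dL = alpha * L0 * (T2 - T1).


dT = 214.4940 K
dL = 1.760000e-05 * 63.2320 * 214.4940 = 0.238707 m
L_final = 63.470707 m

dL = 0.238707 m


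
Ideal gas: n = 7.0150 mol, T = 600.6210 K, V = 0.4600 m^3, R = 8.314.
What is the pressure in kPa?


P = nRT/V = 7.0150 * 8.314 * 600.6210 / 0.4600
= 35029.8444 / 0.4600 = 76151.8357 Pa = 76.1518 kPa

76.1518 kPa


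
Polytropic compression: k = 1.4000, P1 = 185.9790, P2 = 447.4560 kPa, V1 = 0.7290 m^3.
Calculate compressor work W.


(k-1)/k = 0.2857
(P2/P1)^exp = 1.2851
W = 3.5000 * 185.9790 * 0.7290 * (1.2851 - 1) = 135.2901 kJ

135.2901 kJ


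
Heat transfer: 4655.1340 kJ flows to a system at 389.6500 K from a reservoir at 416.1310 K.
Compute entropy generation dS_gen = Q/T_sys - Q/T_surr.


dS_sys = 4655.1340/389.6500 = 11.9470 kJ/K
dS_surr = -4655.1340/416.1310 = -11.1867 kJ/K
dS_gen = 11.9470 - 11.1867 = 0.7603 kJ/K (irreversible)

dS_gen = 0.7603 kJ/K, irreversible
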